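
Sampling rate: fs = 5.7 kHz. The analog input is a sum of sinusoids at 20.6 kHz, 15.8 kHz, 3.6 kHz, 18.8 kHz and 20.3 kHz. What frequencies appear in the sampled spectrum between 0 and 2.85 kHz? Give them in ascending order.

fs/2 = 2.85 kHz.
20.6 kHz mod fs = 3.5 kHz.
3.5 kHz > fs/2 = 2.85 kHz, folds to fs − 3.5 kHz = 2.2 kHz.
15.8 kHz mod fs = 4.4 kHz.
4.4 kHz > fs/2 = 2.85 kHz, folds to fs − 4.4 kHz = 1.3 kHz.
3.6 kHz > fs/2 = 2.85 kHz, folds to fs − 3.6 kHz = 2.1 kHz.
18.8 kHz mod fs = 1.7 kHz.
1.7 kHz ≤ fs/2 = 2.85 kHz, appears at 1.7 kHz.
20.3 kHz mod fs = 3.2 kHz.
3.2 kHz > fs/2 = 2.85 kHz, folds to fs − 3.2 kHz = 2.5 kHz.
Distinct values: {1.3 kHz, 1.7 kHz, 2.1 kHz, 2.2 kHz, 2.5 kHz}.

1.3 kHz, 1.7 kHz, 2.1 kHz, 2.2 kHz, 2.5 kHz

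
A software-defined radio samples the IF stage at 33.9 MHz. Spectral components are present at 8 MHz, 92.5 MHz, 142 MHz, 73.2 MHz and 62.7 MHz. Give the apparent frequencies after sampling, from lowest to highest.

5.1 MHz, 5.4 MHz, 6.4 MHz, 8 MHz, 9.2 MHz

fs/2 = 16.95 MHz.
8 MHz ≤ fs/2 = 16.95 MHz, passes unchanged.
92.5 MHz mod fs = 24.7 MHz.
24.7 MHz > fs/2 = 16.95 MHz, folds to fs − 24.7 MHz = 9.2 MHz.
142 MHz mod fs = 6.4 MHz.
6.4 MHz ≤ fs/2 = 16.95 MHz, appears at 6.4 MHz.
73.2 MHz mod fs = 5.4 MHz.
5.4 MHz ≤ fs/2 = 16.95 MHz, appears at 5.4 MHz.
62.7 MHz mod fs = 28.8 MHz.
28.8 MHz > fs/2 = 16.95 MHz, folds to fs − 28.8 MHz = 5.1 MHz.
Distinct values: {5.1 MHz, 5.4 MHz, 6.4 MHz, 8 MHz, 9.2 MHz}.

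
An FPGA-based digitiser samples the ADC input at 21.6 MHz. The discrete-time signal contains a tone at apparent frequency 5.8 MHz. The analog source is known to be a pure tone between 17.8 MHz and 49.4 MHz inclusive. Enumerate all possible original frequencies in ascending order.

Frequencies that alias to 5.8 MHz are k·fs ± 5.8 MHz for integer k ≥ 0.
k=0: 5.8 MHz.
k=1: 15.8 MHz, 27.4 MHz.
k=2: 37.4 MHz, 49 MHz.
k=3: 59 MHz, 70.6 MHz.
Within [17.8 MHz, 49.4 MHz]: 27.4 MHz, 37.4 MHz, 49 MHz.

27.4 MHz, 37.4 MHz, 49 MHz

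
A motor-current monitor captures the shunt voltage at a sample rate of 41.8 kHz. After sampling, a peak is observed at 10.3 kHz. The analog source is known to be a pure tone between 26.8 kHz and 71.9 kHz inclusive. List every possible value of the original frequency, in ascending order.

Frequencies that alias to 10.3 kHz are k·fs ± 10.3 kHz for integer k ≥ 0.
k=0: 10.3 kHz.
k=1: 31.5 kHz, 52.1 kHz.
k=2: 73.3 kHz, 93.9 kHz.
Within [26.8 kHz, 71.9 kHz]: 31.5 kHz, 52.1 kHz.

31.5 kHz, 52.1 kHz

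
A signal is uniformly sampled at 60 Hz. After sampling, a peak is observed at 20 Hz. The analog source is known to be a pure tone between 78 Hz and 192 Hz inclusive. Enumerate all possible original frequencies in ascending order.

Frequencies that alias to 20 Hz are k·fs ± 20 Hz for integer k ≥ 0.
k=0: 20 Hz.
k=1: 40 Hz, 80 Hz.
k=2: 100 Hz, 140 Hz.
k=3: 160 Hz, 200 Hz.
k=4: 220 Hz, 260 Hz.
Within [78 Hz, 192 Hz]: 80 Hz, 100 Hz, 140 Hz, 160 Hz.

80 Hz, 100 Hz, 140 Hz, 160 Hz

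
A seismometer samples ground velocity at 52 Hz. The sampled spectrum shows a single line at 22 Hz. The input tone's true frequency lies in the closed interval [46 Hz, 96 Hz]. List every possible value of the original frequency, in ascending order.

Frequencies that alias to 22 Hz are k·fs ± 22 Hz for integer k ≥ 0.
k=0: 22 Hz.
k=1: 30 Hz, 74 Hz.
k=2: 82 Hz, 126 Hz.
k=3: 134 Hz, 178 Hz.
Within [46 Hz, 96 Hz]: 74 Hz, 82 Hz.

74 Hz, 82 Hz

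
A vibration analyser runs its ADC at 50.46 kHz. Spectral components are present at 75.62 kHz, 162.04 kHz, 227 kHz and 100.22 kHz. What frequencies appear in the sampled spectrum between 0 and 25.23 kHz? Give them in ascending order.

fs/2 = 25.23 kHz.
75.62 kHz mod fs = 25.16 kHz.
25.16 kHz ≤ fs/2 = 25.23 kHz, appears at 25.16 kHz.
162.04 kHz mod fs = 10.66 kHz.
10.66 kHz ≤ fs/2 = 25.23 kHz, appears at 10.66 kHz.
227 kHz mod fs = 25.16 kHz.
25.16 kHz ≤ fs/2 = 25.23 kHz, appears at 25.16 kHz.
100.22 kHz mod fs = 49.76 kHz.
49.76 kHz > fs/2 = 25.23 kHz, folds to fs − 49.76 kHz = 0.7 kHz.
Distinct values: {0.7 kHz, 10.66 kHz, 25.16 kHz}.

0.7 kHz, 10.66 kHz, 25.16 kHz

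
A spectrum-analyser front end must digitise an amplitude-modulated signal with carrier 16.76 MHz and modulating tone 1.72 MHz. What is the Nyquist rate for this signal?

AM sidebands sit at fc ± fm = 15.04 MHz and 18.48 MHz.
Highest-frequency component: 18.48 MHz.
Nyquist rate = 2 × 18.48 MHz = 36.96 MHz.

36.96 MHz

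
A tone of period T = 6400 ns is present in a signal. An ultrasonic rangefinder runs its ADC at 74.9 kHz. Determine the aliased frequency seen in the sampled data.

6.45 kHz

T = 6400 ns → f = 1/T = 156.25 kHz.
156.25 kHz mod fs = 6.45 kHz.
6.45 kHz ≤ fs/2 = 37.45 kHz, appears at 6.45 kHz.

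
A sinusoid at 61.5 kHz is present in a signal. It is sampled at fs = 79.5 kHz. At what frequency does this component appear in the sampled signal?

61.5 kHz > fs/2 = 39.75 kHz, folds to fs − 61.5 kHz = 18 kHz.

18 kHz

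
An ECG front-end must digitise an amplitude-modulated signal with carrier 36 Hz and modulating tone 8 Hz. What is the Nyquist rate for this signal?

88 Hz

AM sidebands sit at fc ± fm = 28 Hz and 44 Hz.
Highest-frequency component: 44 Hz.
Nyquist rate = 2 × 44 Hz = 88 Hz.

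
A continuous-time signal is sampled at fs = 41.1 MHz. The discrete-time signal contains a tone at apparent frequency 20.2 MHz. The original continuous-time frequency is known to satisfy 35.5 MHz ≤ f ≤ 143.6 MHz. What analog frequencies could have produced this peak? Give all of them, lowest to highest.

61.3 MHz, 62 MHz, 102.4 MHz, 103.1 MHz, 143.5 MHz

Frequencies that alias to 20.2 MHz are k·fs ± 20.2 MHz for integer k ≥ 0.
k=0: 20.2 MHz.
k=1: 20.9 MHz, 61.3 MHz.
k=2: 62 MHz, 102.4 MHz.
k=3: 103.1 MHz, 143.5 MHz.
k=4: 144.2 MHz, 184.6 MHz.
Within [35.5 MHz, 143.6 MHz]: 61.3 MHz, 62 MHz, 102.4 MHz, 103.1 MHz, 143.5 MHz.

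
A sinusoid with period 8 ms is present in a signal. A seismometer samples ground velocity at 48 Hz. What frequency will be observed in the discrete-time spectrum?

T = 8 ms → f = 1/T = 125 Hz.
125 Hz mod fs = 29 Hz.
29 Hz > fs/2 = 24 Hz, folds to fs − 29 Hz = 19 Hz.

19 Hz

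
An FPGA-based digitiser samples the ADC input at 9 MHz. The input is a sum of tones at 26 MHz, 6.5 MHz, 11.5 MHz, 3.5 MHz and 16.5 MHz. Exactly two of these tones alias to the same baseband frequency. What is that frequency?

fs/2 = 4.5 MHz.
26 MHz mod fs = 8 MHz.
8 MHz > fs/2 = 4.5 MHz, folds to fs − 8 MHz = 1 MHz.
6.5 MHz > fs/2 = 4.5 MHz, folds to fs − 6.5 MHz = 2.5 MHz.
11.5 MHz mod fs = 2.5 MHz.
2.5 MHz ≤ fs/2 = 4.5 MHz, appears at 2.5 MHz.
3.5 MHz ≤ fs/2 = 4.5 MHz, passes unchanged.
16.5 MHz mod fs = 7.5 MHz.
7.5 MHz > fs/2 = 4.5 MHz, folds to fs − 7.5 MHz = 1.5 MHz.
6.5 MHz and 11.5 MHz both map to 2.5 MHz.

2.5 MHz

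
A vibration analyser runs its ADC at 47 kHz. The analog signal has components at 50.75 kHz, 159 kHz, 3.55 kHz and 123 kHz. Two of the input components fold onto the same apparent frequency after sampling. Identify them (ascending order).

123 kHz, 159 kHz

fs/2 = 23.5 kHz.
50.75 kHz mod fs = 3.75 kHz.
3.75 kHz ≤ fs/2 = 23.5 kHz, appears at 3.75 kHz.
159 kHz mod fs = 18 kHz.
18 kHz ≤ fs/2 = 23.5 kHz, appears at 18 kHz.
3.55 kHz ≤ fs/2 = 23.5 kHz, passes unchanged.
123 kHz mod fs = 29 kHz.
29 kHz > fs/2 = 23.5 kHz, folds to fs − 29 kHz = 18 kHz.
123 kHz and 159 kHz both map to 18 kHz.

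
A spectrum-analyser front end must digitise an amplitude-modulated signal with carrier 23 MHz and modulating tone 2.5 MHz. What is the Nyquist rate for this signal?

AM sidebands sit at fc ± fm = 20.5 MHz and 25.5 MHz.
Highest-frequency component: 25.5 MHz.
Nyquist rate = 2 × 25.5 MHz = 51 MHz.

51 MHz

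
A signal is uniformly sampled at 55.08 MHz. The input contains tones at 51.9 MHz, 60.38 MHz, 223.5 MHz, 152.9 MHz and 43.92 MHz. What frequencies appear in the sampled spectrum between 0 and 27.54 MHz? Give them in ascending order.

3.18 MHz, 5.3 MHz, 11.16 MHz, 12.34 MHz

fs/2 = 27.54 MHz.
51.9 MHz > fs/2 = 27.54 MHz, folds to fs − 51.9 MHz = 3.18 MHz.
60.38 MHz mod fs = 5.3 MHz.
5.3 MHz ≤ fs/2 = 27.54 MHz, appears at 5.3 MHz.
223.5 MHz mod fs = 3.18 MHz.
3.18 MHz ≤ fs/2 = 27.54 MHz, appears at 3.18 MHz.
152.9 MHz mod fs = 42.74 MHz.
42.74 MHz > fs/2 = 27.54 MHz, folds to fs − 42.74 MHz = 12.34 MHz.
43.92 MHz > fs/2 = 27.54 MHz, folds to fs − 43.92 MHz = 11.16 MHz.
Distinct values: {3.18 MHz, 5.3 MHz, 11.16 MHz, 12.34 MHz}.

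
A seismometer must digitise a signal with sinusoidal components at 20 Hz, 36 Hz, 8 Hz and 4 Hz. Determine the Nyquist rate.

Highest-frequency component: 36 Hz.
Nyquist rate = 2 × 36 Hz = 72 Hz.

72 Hz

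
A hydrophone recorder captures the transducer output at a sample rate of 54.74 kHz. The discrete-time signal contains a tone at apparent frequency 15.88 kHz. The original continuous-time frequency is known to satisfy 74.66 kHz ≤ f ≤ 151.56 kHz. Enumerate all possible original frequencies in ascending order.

Frequencies that alias to 15.88 kHz are k·fs ± 15.88 kHz for integer k ≥ 0.
k=0: 15.88 kHz.
k=1: 38.86 kHz, 70.62 kHz.
k=2: 93.6 kHz, 125.36 kHz.
k=3: 148.34 kHz, 180.1 kHz.
k=4: 203.08 kHz, 234.84 kHz.
Within [74.66 kHz, 151.56 kHz]: 93.6 kHz, 125.36 kHz, 148.34 kHz.

93.6 kHz, 125.36 kHz, 148.34 kHz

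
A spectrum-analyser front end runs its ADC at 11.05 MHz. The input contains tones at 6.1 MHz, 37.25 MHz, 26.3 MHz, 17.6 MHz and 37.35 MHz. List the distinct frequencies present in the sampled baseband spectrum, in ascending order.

fs/2 = 5.525 MHz.
6.1 MHz > fs/2 = 5.525 MHz, folds to fs − 6.1 MHz = 4.95 MHz.
37.25 MHz mod fs = 4.1 MHz.
4.1 MHz ≤ fs/2 = 5.525 MHz, appears at 4.1 MHz.
26.3 MHz mod fs = 4.2 MHz.
4.2 MHz ≤ fs/2 = 5.525 MHz, appears at 4.2 MHz.
17.6 MHz mod fs = 6.55 MHz.
6.55 MHz > fs/2 = 5.525 MHz, folds to fs − 6.55 MHz = 4.5 MHz.
37.35 MHz mod fs = 4.2 MHz.
4.2 MHz ≤ fs/2 = 5.525 MHz, appears at 4.2 MHz.
Distinct values: {4.1 MHz, 4.2 MHz, 4.5 MHz, 4.95 MHz}.

4.1 MHz, 4.2 MHz, 4.5 MHz, 4.95 MHz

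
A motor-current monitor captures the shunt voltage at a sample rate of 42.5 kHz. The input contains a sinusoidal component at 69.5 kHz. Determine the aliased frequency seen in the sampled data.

15.5 kHz

69.5 kHz mod fs = 27 kHz.
27 kHz > fs/2 = 21.25 kHz, folds to fs − 27 kHz = 15.5 kHz.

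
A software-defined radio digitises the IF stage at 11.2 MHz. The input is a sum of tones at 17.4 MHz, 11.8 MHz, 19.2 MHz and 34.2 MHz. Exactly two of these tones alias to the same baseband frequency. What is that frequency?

0.6 MHz

fs/2 = 5.6 MHz.
17.4 MHz mod fs = 6.2 MHz.
6.2 MHz > fs/2 = 5.6 MHz, folds to fs − 6.2 MHz = 5 MHz.
11.8 MHz mod fs = 0.6 MHz.
0.6 MHz ≤ fs/2 = 5.6 MHz, appears at 0.6 MHz.
19.2 MHz mod fs = 8 MHz.
8 MHz > fs/2 = 5.6 MHz, folds to fs − 8 MHz = 3.2 MHz.
34.2 MHz mod fs = 0.6 MHz.
0.6 MHz ≤ fs/2 = 5.6 MHz, appears at 0.6 MHz.
11.8 MHz and 34.2 MHz both map to 0.6 MHz.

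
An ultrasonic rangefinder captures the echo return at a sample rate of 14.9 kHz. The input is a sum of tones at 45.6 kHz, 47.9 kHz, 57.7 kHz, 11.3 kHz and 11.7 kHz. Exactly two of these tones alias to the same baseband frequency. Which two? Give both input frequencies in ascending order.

fs/2 = 7.45 kHz.
45.6 kHz mod fs = 0.9 kHz.
0.9 kHz ≤ fs/2 = 7.45 kHz, appears at 0.9 kHz.
47.9 kHz mod fs = 3.2 kHz.
3.2 kHz ≤ fs/2 = 7.45 kHz, appears at 3.2 kHz.
57.7 kHz mod fs = 13 kHz.
13 kHz > fs/2 = 7.45 kHz, folds to fs − 13 kHz = 1.9 kHz.
11.3 kHz > fs/2 = 7.45 kHz, folds to fs − 11.3 kHz = 3.6 kHz.
11.7 kHz > fs/2 = 7.45 kHz, folds to fs − 11.7 kHz = 3.2 kHz.
11.7 kHz and 47.9 kHz both map to 3.2 kHz.

11.7 kHz, 47.9 kHz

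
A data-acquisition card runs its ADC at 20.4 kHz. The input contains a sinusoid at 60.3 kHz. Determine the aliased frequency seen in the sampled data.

60.3 kHz mod fs = 19.5 kHz.
19.5 kHz > fs/2 = 10.2 kHz, folds to fs − 19.5 kHz = 0.9 kHz.

0.9 kHz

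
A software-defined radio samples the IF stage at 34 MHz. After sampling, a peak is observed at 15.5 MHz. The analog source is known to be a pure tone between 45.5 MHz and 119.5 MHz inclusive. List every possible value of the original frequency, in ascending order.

49.5 MHz, 52.5 MHz, 83.5 MHz, 86.5 MHz, 117.5 MHz

Frequencies that alias to 15.5 MHz are k·fs ± 15.5 MHz for integer k ≥ 0.
k=0: 15.5 MHz.
k=1: 18.5 MHz, 49.5 MHz.
k=2: 52.5 MHz, 83.5 MHz.
k=3: 86.5 MHz, 117.5 MHz.
k=4: 120.5 MHz, 151.5 MHz.
Within [45.5 MHz, 119.5 MHz]: 49.5 MHz, 52.5 MHz, 83.5 MHz, 86.5 MHz, 117.5 MHz.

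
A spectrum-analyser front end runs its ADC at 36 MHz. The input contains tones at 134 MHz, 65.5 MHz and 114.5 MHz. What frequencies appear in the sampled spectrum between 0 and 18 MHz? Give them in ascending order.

6.5 MHz, 10 MHz

fs/2 = 18 MHz.
134 MHz mod fs = 26 MHz.
26 MHz > fs/2 = 18 MHz, folds to fs − 26 MHz = 10 MHz.
65.5 MHz mod fs = 29.5 MHz.
29.5 MHz > fs/2 = 18 MHz, folds to fs − 29.5 MHz = 6.5 MHz.
114.5 MHz mod fs = 6.5 MHz.
6.5 MHz ≤ fs/2 = 18 MHz, appears at 6.5 MHz.
Distinct values: {6.5 MHz, 10 MHz}.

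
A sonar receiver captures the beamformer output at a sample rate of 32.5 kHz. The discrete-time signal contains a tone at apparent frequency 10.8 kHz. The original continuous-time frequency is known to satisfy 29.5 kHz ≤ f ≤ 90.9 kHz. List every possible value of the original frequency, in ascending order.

43.3 kHz, 54.2 kHz, 75.8 kHz, 86.7 kHz

Frequencies that alias to 10.8 kHz are k·fs ± 10.8 kHz for integer k ≥ 0.
k=0: 10.8 kHz.
k=1: 21.7 kHz, 43.3 kHz.
k=2: 54.2 kHz, 75.8 kHz.
k=3: 86.7 kHz, 108.3 kHz.
k=4: 119.2 kHz, 140.8 kHz.
Within [29.5 kHz, 90.9 kHz]: 43.3 kHz, 54.2 kHz, 75.8 kHz, 86.7 kHz.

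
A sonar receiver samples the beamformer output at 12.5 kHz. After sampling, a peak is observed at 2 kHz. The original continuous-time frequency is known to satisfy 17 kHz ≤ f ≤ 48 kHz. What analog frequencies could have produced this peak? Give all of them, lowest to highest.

23 kHz, 27 kHz, 35.5 kHz, 39.5 kHz, 48 kHz

Frequencies that alias to 2 kHz are k·fs ± 2 kHz for integer k ≥ 0.
k=0: 2 kHz.
k=1: 10.5 kHz, 14.5 kHz.
k=2: 23 kHz, 27 kHz.
k=3: 35.5 kHz, 39.5 kHz.
k=4: 48 kHz, 52 kHz.
k=5: 60.5 kHz, 64.5 kHz.
Within [17 kHz, 48 kHz]: 23 kHz, 27 kHz, 35.5 kHz, 39.5 kHz, 48 kHz.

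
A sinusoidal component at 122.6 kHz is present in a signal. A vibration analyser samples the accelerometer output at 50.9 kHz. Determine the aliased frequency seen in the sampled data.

20.8 kHz

122.6 kHz mod fs = 20.8 kHz.
20.8 kHz ≤ fs/2 = 25.45 kHz, appears at 20.8 kHz.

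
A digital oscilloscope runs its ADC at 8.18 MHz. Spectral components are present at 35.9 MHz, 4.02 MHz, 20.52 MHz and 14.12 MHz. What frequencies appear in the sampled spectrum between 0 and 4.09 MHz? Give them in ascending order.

2.24 MHz, 3.18 MHz, 4.02 MHz

fs/2 = 4.09 MHz.
35.9 MHz mod fs = 3.18 MHz.
3.18 MHz ≤ fs/2 = 4.09 MHz, appears at 3.18 MHz.
4.02 MHz ≤ fs/2 = 4.09 MHz, passes unchanged.
20.52 MHz mod fs = 4.16 MHz.
4.16 MHz > fs/2 = 4.09 MHz, folds to fs − 4.16 MHz = 4.02 MHz.
14.12 MHz mod fs = 5.94 MHz.
5.94 MHz > fs/2 = 4.09 MHz, folds to fs − 5.94 MHz = 2.24 MHz.
Distinct values: {2.24 MHz, 3.18 MHz, 4.02 MHz}.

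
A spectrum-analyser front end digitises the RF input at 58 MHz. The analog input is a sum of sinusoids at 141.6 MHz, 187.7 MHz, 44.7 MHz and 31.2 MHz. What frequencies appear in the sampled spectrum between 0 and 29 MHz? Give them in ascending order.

fs/2 = 29 MHz.
141.6 MHz mod fs = 25.6 MHz.
25.6 MHz ≤ fs/2 = 29 MHz, appears at 25.6 MHz.
187.7 MHz mod fs = 13.7 MHz.
13.7 MHz ≤ fs/2 = 29 MHz, appears at 13.7 MHz.
44.7 MHz > fs/2 = 29 MHz, folds to fs − 44.7 MHz = 13.3 MHz.
31.2 MHz > fs/2 = 29 MHz, folds to fs − 31.2 MHz = 26.8 MHz.
Distinct values: {13.3 MHz, 13.7 MHz, 25.6 MHz, 26.8 MHz}.

13.3 MHz, 13.7 MHz, 25.6 MHz, 26.8 MHz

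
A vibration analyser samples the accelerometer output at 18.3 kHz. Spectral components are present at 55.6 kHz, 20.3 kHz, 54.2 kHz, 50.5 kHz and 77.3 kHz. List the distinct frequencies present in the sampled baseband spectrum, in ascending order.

fs/2 = 9.15 kHz.
55.6 kHz mod fs = 0.7 kHz.
0.7 kHz ≤ fs/2 = 9.15 kHz, appears at 0.7 kHz.
20.3 kHz mod fs = 2 kHz.
2 kHz ≤ fs/2 = 9.15 kHz, appears at 2 kHz.
54.2 kHz mod fs = 17.6 kHz.
17.6 kHz > fs/2 = 9.15 kHz, folds to fs − 17.6 kHz = 0.7 kHz.
50.5 kHz mod fs = 13.9 kHz.
13.9 kHz > fs/2 = 9.15 kHz, folds to fs − 13.9 kHz = 4.4 kHz.
77.3 kHz mod fs = 4.1 kHz.
4.1 kHz ≤ fs/2 = 9.15 kHz, appears at 4.1 kHz.
Distinct values: {0.7 kHz, 2 kHz, 4.1 kHz, 4.4 kHz}.

0.7 kHz, 2 kHz, 4.1 kHz, 4.4 kHz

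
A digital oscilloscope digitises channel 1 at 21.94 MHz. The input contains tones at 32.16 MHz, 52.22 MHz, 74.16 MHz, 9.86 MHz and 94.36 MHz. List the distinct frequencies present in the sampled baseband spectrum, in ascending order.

6.6 MHz, 8.34 MHz, 9.86 MHz, 10.22 MHz

fs/2 = 10.97 MHz.
32.16 MHz mod fs = 10.22 MHz.
10.22 MHz ≤ fs/2 = 10.97 MHz, appears at 10.22 MHz.
52.22 MHz mod fs = 8.34 MHz.
8.34 MHz ≤ fs/2 = 10.97 MHz, appears at 8.34 MHz.
74.16 MHz mod fs = 8.34 MHz.
8.34 MHz ≤ fs/2 = 10.97 MHz, appears at 8.34 MHz.
9.86 MHz ≤ fs/2 = 10.97 MHz, passes unchanged.
94.36 MHz mod fs = 6.6 MHz.
6.6 MHz ≤ fs/2 = 10.97 MHz, appears at 6.6 MHz.
Distinct values: {6.6 MHz, 8.34 MHz, 9.86 MHz, 10.22 MHz}.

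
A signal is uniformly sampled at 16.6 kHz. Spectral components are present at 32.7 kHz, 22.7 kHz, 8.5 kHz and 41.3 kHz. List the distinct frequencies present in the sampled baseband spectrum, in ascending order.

fs/2 = 8.3 kHz.
32.7 kHz mod fs = 16.1 kHz.
16.1 kHz > fs/2 = 8.3 kHz, folds to fs − 16.1 kHz = 0.5 kHz.
22.7 kHz mod fs = 6.1 kHz.
6.1 kHz ≤ fs/2 = 8.3 kHz, appears at 6.1 kHz.
8.5 kHz > fs/2 = 8.3 kHz, folds to fs − 8.5 kHz = 8.1 kHz.
41.3 kHz mod fs = 8.1 kHz.
8.1 kHz ≤ fs/2 = 8.3 kHz, appears at 8.1 kHz.
Distinct values: {0.5 kHz, 6.1 kHz, 8.1 kHz}.

0.5 kHz, 6.1 kHz, 8.1 kHz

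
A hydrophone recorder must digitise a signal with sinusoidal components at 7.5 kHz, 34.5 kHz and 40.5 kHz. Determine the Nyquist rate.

Highest-frequency component: 40.5 kHz.
Nyquist rate = 2 × 40.5 kHz = 81 kHz.

81 kHz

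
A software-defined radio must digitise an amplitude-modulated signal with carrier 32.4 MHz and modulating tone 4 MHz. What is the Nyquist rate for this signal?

72.8 MHz

AM sidebands sit at fc ± fm = 28.4 MHz and 36.4 MHz.
Highest-frequency component: 36.4 MHz.
Nyquist rate = 2 × 36.4 MHz = 72.8 MHz.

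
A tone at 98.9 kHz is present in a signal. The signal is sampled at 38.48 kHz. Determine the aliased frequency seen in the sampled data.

98.9 kHz mod fs = 21.94 kHz.
21.94 kHz > fs/2 = 19.24 kHz, folds to fs − 21.94 kHz = 16.54 kHz.

16.54 kHz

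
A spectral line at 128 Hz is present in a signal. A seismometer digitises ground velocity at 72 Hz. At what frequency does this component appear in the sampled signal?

16 Hz

128 Hz mod fs = 56 Hz.
56 Hz > fs/2 = 36 Hz, folds to fs − 56 Hz = 16 Hz.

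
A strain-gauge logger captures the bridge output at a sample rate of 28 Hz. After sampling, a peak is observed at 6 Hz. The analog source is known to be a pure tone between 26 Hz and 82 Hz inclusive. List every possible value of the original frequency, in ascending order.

Frequencies that alias to 6 Hz are k·fs ± 6 Hz for integer k ≥ 0.
k=0: 6 Hz.
k=1: 22 Hz, 34 Hz.
k=2: 50 Hz, 62 Hz.
k=3: 78 Hz, 90 Hz.
k=4: 106 Hz, 118 Hz.
Within [26 Hz, 82 Hz]: 34 Hz, 50 Hz, 62 Hz, 78 Hz.

34 Hz, 50 Hz, 62 Hz, 78 Hz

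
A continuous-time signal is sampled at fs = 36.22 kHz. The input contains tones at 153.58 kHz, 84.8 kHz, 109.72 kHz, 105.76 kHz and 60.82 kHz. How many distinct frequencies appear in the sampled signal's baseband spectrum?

5

fs/2 = 18.11 kHz.
153.58 kHz mod fs = 8.7 kHz.
8.7 kHz ≤ fs/2 = 18.11 kHz, appears at 8.7 kHz.
84.8 kHz mod fs = 12.36 kHz.
12.36 kHz ≤ fs/2 = 18.11 kHz, appears at 12.36 kHz.
109.72 kHz mod fs = 1.06 kHz.
1.06 kHz ≤ fs/2 = 18.11 kHz, appears at 1.06 kHz.
105.76 kHz mod fs = 33.32 kHz.
33.32 kHz > fs/2 = 18.11 kHz, folds to fs − 33.32 kHz = 2.9 kHz.
60.82 kHz mod fs = 24.6 kHz.
24.6 kHz > fs/2 = 18.11 kHz, folds to fs − 24.6 kHz = 11.62 kHz.
Distinct values: {1.06 kHz, 2.9 kHz, 8.7 kHz, 11.62 kHz, 12.36 kHz} → 5.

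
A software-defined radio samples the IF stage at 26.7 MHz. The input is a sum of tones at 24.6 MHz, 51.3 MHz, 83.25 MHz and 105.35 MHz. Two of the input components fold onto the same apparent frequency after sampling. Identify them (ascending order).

fs/2 = 13.35 MHz.
24.6 MHz > fs/2 = 13.35 MHz, folds to fs − 24.6 MHz = 2.1 MHz.
51.3 MHz mod fs = 24.6 MHz.
24.6 MHz > fs/2 = 13.35 MHz, folds to fs − 24.6 MHz = 2.1 MHz.
83.25 MHz mod fs = 3.15 MHz.
3.15 MHz ≤ fs/2 = 13.35 MHz, appears at 3.15 MHz.
105.35 MHz mod fs = 25.25 MHz.
25.25 MHz > fs/2 = 13.35 MHz, folds to fs − 25.25 MHz = 1.45 MHz.
24.6 MHz and 51.3 MHz both map to 2.1 MHz.

24.6 MHz, 51.3 MHz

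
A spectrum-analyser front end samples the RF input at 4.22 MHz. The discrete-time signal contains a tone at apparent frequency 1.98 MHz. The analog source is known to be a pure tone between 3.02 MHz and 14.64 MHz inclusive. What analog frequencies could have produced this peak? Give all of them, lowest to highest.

6.2 MHz, 6.46 MHz, 10.42 MHz, 10.68 MHz, 14.64 MHz

Frequencies that alias to 1.98 MHz are k·fs ± 1.98 MHz for integer k ≥ 0.
k=0: 1.98 MHz.
k=1: 2.24 MHz, 6.2 MHz.
k=2: 6.46 MHz, 10.42 MHz.
k=3: 10.68 MHz, 14.64 MHz.
k=4: 14.9 MHz, 18.86 MHz.
Within [3.02 MHz, 14.64 MHz]: 6.2 MHz, 6.46 MHz, 10.42 MHz, 10.68 MHz, 14.64 MHz.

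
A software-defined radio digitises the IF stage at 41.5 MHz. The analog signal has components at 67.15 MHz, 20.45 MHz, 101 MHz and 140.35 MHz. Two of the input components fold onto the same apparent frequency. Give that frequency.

fs/2 = 20.75 MHz.
67.15 MHz mod fs = 25.65 MHz.
25.65 MHz > fs/2 = 20.75 MHz, folds to fs − 25.65 MHz = 15.85 MHz.
20.45 MHz ≤ fs/2 = 20.75 MHz, passes unchanged.
101 MHz mod fs = 18 MHz.
18 MHz ≤ fs/2 = 20.75 MHz, appears at 18 MHz.
140.35 MHz mod fs = 15.85 MHz.
15.85 MHz ≤ fs/2 = 20.75 MHz, appears at 15.85 MHz.
67.15 MHz and 140.35 MHz both map to 15.85 MHz.

15.85 MHz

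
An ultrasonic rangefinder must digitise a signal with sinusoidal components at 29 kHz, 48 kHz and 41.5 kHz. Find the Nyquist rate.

96 kHz

Highest-frequency component: 48 kHz.
Nyquist rate = 2 × 48 kHz = 96 kHz.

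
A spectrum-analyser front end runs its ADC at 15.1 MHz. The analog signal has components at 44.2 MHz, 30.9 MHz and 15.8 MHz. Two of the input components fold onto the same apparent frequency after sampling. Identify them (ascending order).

15.8 MHz, 30.9 MHz

fs/2 = 7.55 MHz.
44.2 MHz mod fs = 14 MHz.
14 MHz > fs/2 = 7.55 MHz, folds to fs − 14 MHz = 1.1 MHz.
30.9 MHz mod fs = 0.7 MHz.
0.7 MHz ≤ fs/2 = 7.55 MHz, appears at 0.7 MHz.
15.8 MHz mod fs = 0.7 MHz.
0.7 MHz ≤ fs/2 = 7.55 MHz, appears at 0.7 MHz.
15.8 MHz and 30.9 MHz both map to 0.7 MHz.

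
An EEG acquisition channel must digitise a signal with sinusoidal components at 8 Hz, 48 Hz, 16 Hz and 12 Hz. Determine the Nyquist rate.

96 Hz

Highest-frequency component: 48 Hz.
Nyquist rate = 2 × 48 Hz = 96 Hz.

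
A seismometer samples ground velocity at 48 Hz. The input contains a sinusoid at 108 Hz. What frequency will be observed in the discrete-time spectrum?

108 Hz mod fs = 12 Hz.
12 Hz ≤ fs/2 = 24 Hz, appears at 12 Hz.

12 Hz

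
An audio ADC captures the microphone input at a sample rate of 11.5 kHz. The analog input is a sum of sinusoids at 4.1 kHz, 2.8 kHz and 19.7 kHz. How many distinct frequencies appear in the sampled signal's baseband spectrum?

fs/2 = 5.75 kHz.
4.1 kHz ≤ fs/2 = 5.75 kHz, passes unchanged.
2.8 kHz ≤ fs/2 = 5.75 kHz, passes unchanged.
19.7 kHz mod fs = 8.2 kHz.
8.2 kHz > fs/2 = 5.75 kHz, folds to fs − 8.2 kHz = 3.3 kHz.
Distinct values: {2.8 kHz, 3.3 kHz, 4.1 kHz} → 3.

3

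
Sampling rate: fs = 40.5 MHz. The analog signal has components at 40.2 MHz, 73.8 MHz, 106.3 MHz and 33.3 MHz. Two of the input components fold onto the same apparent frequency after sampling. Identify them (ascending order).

33.3 MHz, 73.8 MHz

fs/2 = 20.25 MHz.
40.2 MHz > fs/2 = 20.25 MHz, folds to fs − 40.2 MHz = 0.3 MHz.
73.8 MHz mod fs = 33.3 MHz.
33.3 MHz > fs/2 = 20.25 MHz, folds to fs − 33.3 MHz = 7.2 MHz.
106.3 MHz mod fs = 25.3 MHz.
25.3 MHz > fs/2 = 20.25 MHz, folds to fs − 25.3 MHz = 15.2 MHz.
33.3 MHz > fs/2 = 20.25 MHz, folds to fs − 33.3 MHz = 7.2 MHz.
33.3 MHz and 73.8 MHz both map to 7.2 MHz.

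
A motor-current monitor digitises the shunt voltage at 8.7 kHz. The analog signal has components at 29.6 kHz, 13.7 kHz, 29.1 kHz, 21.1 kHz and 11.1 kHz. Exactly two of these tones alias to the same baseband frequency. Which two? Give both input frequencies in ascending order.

fs/2 = 4.35 kHz.
29.6 kHz mod fs = 3.5 kHz.
3.5 kHz ≤ fs/2 = 4.35 kHz, appears at 3.5 kHz.
13.7 kHz mod fs = 5 kHz.
5 kHz > fs/2 = 4.35 kHz, folds to fs − 5 kHz = 3.7 kHz.
29.1 kHz mod fs = 3 kHz.
3 kHz ≤ fs/2 = 4.35 kHz, appears at 3 kHz.
21.1 kHz mod fs = 3.7 kHz.
3.7 kHz ≤ fs/2 = 4.35 kHz, appears at 3.7 kHz.
11.1 kHz mod fs = 2.4 kHz.
2.4 kHz ≤ fs/2 = 4.35 kHz, appears at 2.4 kHz.
13.7 kHz and 21.1 kHz both map to 3.7 kHz.

13.7 kHz, 21.1 kHz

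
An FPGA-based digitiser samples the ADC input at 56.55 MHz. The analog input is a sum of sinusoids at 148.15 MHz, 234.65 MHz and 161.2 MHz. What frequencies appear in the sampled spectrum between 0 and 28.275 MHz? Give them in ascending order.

fs/2 = 28.275 MHz.
148.15 MHz mod fs = 35.05 MHz.
35.05 MHz > fs/2 = 28.275 MHz, folds to fs − 35.05 MHz = 21.5 MHz.
234.65 MHz mod fs = 8.45 MHz.
8.45 MHz ≤ fs/2 = 28.275 MHz, appears at 8.45 MHz.
161.2 MHz mod fs = 48.1 MHz.
48.1 MHz > fs/2 = 28.275 MHz, folds to fs − 48.1 MHz = 8.45 MHz.
Distinct values: {8.45 MHz, 21.5 MHz}.

8.45 MHz, 21.5 MHz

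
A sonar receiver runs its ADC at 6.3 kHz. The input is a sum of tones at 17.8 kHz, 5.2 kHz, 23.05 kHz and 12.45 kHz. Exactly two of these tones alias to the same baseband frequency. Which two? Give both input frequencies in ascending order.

5.2 kHz, 17.8 kHz

fs/2 = 3.15 kHz.
17.8 kHz mod fs = 5.2 kHz.
5.2 kHz > fs/2 = 3.15 kHz, folds to fs − 5.2 kHz = 1.1 kHz.
5.2 kHz > fs/2 = 3.15 kHz, folds to fs − 5.2 kHz = 1.1 kHz.
23.05 kHz mod fs = 4.15 kHz.
4.15 kHz > fs/2 = 3.15 kHz, folds to fs − 4.15 kHz = 2.15 kHz.
12.45 kHz mod fs = 6.15 kHz.
6.15 kHz > fs/2 = 3.15 kHz, folds to fs − 6.15 kHz = 0.15 kHz.
5.2 kHz and 17.8 kHz both map to 1.1 kHz.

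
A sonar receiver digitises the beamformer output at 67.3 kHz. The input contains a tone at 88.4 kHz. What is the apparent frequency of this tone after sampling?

88.4 kHz mod fs = 21.1 kHz.
21.1 kHz ≤ fs/2 = 33.65 kHz, appears at 21.1 kHz.

21.1 kHz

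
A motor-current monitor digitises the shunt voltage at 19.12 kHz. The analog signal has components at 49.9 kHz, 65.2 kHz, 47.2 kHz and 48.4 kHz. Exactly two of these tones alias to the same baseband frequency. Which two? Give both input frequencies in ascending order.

47.2 kHz, 48.4 kHz

fs/2 = 9.56 kHz.
49.9 kHz mod fs = 11.66 kHz.
11.66 kHz > fs/2 = 9.56 kHz, folds to fs − 11.66 kHz = 7.46 kHz.
65.2 kHz mod fs = 7.84 kHz.
7.84 kHz ≤ fs/2 = 9.56 kHz, appears at 7.84 kHz.
47.2 kHz mod fs = 8.96 kHz.
8.96 kHz ≤ fs/2 = 9.56 kHz, appears at 8.96 kHz.
48.4 kHz mod fs = 10.16 kHz.
10.16 kHz > fs/2 = 9.56 kHz, folds to fs − 10.16 kHz = 8.96 kHz.
47.2 kHz and 48.4 kHz both map to 8.96 kHz.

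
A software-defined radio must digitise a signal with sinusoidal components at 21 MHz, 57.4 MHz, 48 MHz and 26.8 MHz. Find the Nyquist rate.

114.8 MHz

Highest-frequency component: 57.4 MHz.
Nyquist rate = 2 × 57.4 MHz = 114.8 MHz.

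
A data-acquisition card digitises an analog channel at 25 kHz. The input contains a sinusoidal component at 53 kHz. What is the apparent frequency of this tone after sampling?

53 kHz mod fs = 3 kHz.
3 kHz ≤ fs/2 = 12.5 kHz, appears at 3 kHz.

3 kHz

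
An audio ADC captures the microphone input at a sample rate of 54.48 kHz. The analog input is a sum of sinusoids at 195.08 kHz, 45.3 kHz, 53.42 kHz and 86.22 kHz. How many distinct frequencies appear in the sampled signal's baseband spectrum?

fs/2 = 27.24 kHz.
195.08 kHz mod fs = 31.64 kHz.
31.64 kHz > fs/2 = 27.24 kHz, folds to fs − 31.64 kHz = 22.84 kHz.
45.3 kHz > fs/2 = 27.24 kHz, folds to fs − 45.3 kHz = 9.18 kHz.
53.42 kHz > fs/2 = 27.24 kHz, folds to fs − 53.42 kHz = 1.06 kHz.
86.22 kHz mod fs = 31.74 kHz.
31.74 kHz > fs/2 = 27.24 kHz, folds to fs − 31.74 kHz = 22.74 kHz.
Distinct values: {1.06 kHz, 9.18 kHz, 22.74 kHz, 22.84 kHz} → 4.

4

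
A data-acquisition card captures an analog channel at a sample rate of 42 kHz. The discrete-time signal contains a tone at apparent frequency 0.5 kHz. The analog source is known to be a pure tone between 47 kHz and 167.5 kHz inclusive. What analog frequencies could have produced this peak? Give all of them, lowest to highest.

Frequencies that alias to 0.5 kHz are k·fs ± 0.5 kHz for integer k ≥ 0.
k=0: 0.5 kHz.
k=1: 41.5 kHz, 42.5 kHz.
k=2: 83.5 kHz, 84.5 kHz.
k=3: 125.5 kHz, 126.5 kHz.
k=4: 167.5 kHz, 168.5 kHz.
k=5: 209.5 kHz, 210.5 kHz.
Within [47 kHz, 167.5 kHz]: 83.5 kHz, 84.5 kHz, 125.5 kHz, 126.5 kHz, 167.5 kHz.

83.5 kHz, 84.5 kHz, 125.5 kHz, 126.5 kHz, 167.5 kHz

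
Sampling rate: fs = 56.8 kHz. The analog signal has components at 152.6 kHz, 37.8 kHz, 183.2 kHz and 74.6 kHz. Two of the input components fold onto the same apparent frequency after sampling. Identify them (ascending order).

fs/2 = 28.4 kHz.
152.6 kHz mod fs = 39 kHz.
39 kHz > fs/2 = 28.4 kHz, folds to fs − 39 kHz = 17.8 kHz.
37.8 kHz > fs/2 = 28.4 kHz, folds to fs − 37.8 kHz = 19 kHz.
183.2 kHz mod fs = 12.8 kHz.
12.8 kHz ≤ fs/2 = 28.4 kHz, appears at 12.8 kHz.
74.6 kHz mod fs = 17.8 kHz.
17.8 kHz ≤ fs/2 = 28.4 kHz, appears at 17.8 kHz.
74.6 kHz and 152.6 kHz both map to 17.8 kHz.

74.6 kHz, 152.6 kHz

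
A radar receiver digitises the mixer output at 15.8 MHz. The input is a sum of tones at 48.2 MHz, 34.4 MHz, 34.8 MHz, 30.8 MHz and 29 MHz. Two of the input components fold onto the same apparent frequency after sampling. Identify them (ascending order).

30.8 MHz, 48.2 MHz

fs/2 = 7.9 MHz.
48.2 MHz mod fs = 0.8 MHz.
0.8 MHz ≤ fs/2 = 7.9 MHz, appears at 0.8 MHz.
34.4 MHz mod fs = 2.8 MHz.
2.8 MHz ≤ fs/2 = 7.9 MHz, appears at 2.8 MHz.
34.8 MHz mod fs = 3.2 MHz.
3.2 MHz ≤ fs/2 = 7.9 MHz, appears at 3.2 MHz.
30.8 MHz mod fs = 15 MHz.
15 MHz > fs/2 = 7.9 MHz, folds to fs − 15 MHz = 0.8 MHz.
29 MHz mod fs = 13.2 MHz.
13.2 MHz > fs/2 = 7.9 MHz, folds to fs − 13.2 MHz = 2.6 MHz.
30.8 MHz and 48.2 MHz both map to 0.8 MHz.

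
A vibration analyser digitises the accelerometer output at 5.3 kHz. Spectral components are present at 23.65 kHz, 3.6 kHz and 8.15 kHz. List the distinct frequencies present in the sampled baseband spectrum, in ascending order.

1.7 kHz, 2.45 kHz

fs/2 = 2.65 kHz.
23.65 kHz mod fs = 2.45 kHz.
2.45 kHz ≤ fs/2 = 2.65 kHz, appears at 2.45 kHz.
3.6 kHz > fs/2 = 2.65 kHz, folds to fs − 3.6 kHz = 1.7 kHz.
8.15 kHz mod fs = 2.85 kHz.
2.85 kHz > fs/2 = 2.65 kHz, folds to fs − 2.85 kHz = 2.45 kHz.
Distinct values: {1.7 kHz, 2.45 kHz}.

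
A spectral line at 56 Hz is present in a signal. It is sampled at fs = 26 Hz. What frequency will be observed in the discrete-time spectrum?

56 Hz mod fs = 4 Hz.
4 Hz ≤ fs/2 = 13 Hz, appears at 4 Hz.

4 Hz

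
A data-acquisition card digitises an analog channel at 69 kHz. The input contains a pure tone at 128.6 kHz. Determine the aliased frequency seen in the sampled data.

128.6 kHz mod fs = 59.6 kHz.
59.6 kHz > fs/2 = 34.5 kHz, folds to fs − 59.6 kHz = 9.4 kHz.

9.4 kHz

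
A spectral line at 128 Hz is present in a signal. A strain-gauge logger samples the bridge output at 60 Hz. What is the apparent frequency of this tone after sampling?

128 Hz mod fs = 8 Hz.
8 Hz ≤ fs/2 = 30 Hz, appears at 8 Hz.

8 Hz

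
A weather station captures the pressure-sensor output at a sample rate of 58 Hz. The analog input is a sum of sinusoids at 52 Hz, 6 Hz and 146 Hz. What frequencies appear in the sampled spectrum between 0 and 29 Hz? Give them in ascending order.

6 Hz, 28 Hz

fs/2 = 29 Hz.
52 Hz > fs/2 = 29 Hz, folds to fs − 52 Hz = 6 Hz.
6 Hz ≤ fs/2 = 29 Hz, passes unchanged.
146 Hz mod fs = 30 Hz.
30 Hz > fs/2 = 29 Hz, folds to fs − 30 Hz = 28 Hz.
Distinct values: {6 Hz, 28 Hz}.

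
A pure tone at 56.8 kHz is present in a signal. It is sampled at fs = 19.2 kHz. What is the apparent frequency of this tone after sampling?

0.8 kHz

56.8 kHz mod fs = 18.4 kHz.
18.4 kHz > fs/2 = 9.6 kHz, folds to fs − 18.4 kHz = 0.8 kHz.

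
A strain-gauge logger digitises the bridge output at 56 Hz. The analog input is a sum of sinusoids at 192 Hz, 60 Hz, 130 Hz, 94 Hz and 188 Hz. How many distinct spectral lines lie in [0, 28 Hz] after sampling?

4

fs/2 = 28 Hz.
192 Hz mod fs = 24 Hz.
24 Hz ≤ fs/2 = 28 Hz, appears at 24 Hz.
60 Hz mod fs = 4 Hz.
4 Hz ≤ fs/2 = 28 Hz, appears at 4 Hz.
130 Hz mod fs = 18 Hz.
18 Hz ≤ fs/2 = 28 Hz, appears at 18 Hz.
94 Hz mod fs = 38 Hz.
38 Hz > fs/2 = 28 Hz, folds to fs − 38 Hz = 18 Hz.
188 Hz mod fs = 20 Hz.
20 Hz ≤ fs/2 = 28 Hz, appears at 20 Hz.
Distinct values: {4 Hz, 18 Hz, 20 Hz, 24 Hz} → 4.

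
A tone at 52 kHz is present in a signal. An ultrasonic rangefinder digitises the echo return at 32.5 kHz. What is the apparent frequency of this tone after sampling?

13 kHz

52 kHz mod fs = 19.5 kHz.
19.5 kHz > fs/2 = 16.25 kHz, folds to fs − 19.5 kHz = 13 kHz.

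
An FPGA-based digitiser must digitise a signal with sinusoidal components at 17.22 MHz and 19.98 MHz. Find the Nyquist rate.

39.96 MHz

Highest-frequency component: 19.98 MHz.
Nyquist rate = 2 × 19.98 MHz = 39.96 MHz.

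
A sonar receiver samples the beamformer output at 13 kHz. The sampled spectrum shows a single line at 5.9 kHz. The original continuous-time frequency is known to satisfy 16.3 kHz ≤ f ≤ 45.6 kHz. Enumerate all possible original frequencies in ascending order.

Frequencies that alias to 5.9 kHz are k·fs ± 5.9 kHz for integer k ≥ 0.
k=0: 5.9 kHz.
k=1: 7.1 kHz, 18.9 kHz.
k=2: 20.1 kHz, 31.9 kHz.
k=3: 33.1 kHz, 44.9 kHz.
k=4: 46.1 kHz, 57.9 kHz.
Within [16.3 kHz, 45.6 kHz]: 18.9 kHz, 20.1 kHz, 31.9 kHz, 33.1 kHz, 44.9 kHz.

18.9 kHz, 20.1 kHz, 31.9 kHz, 33.1 kHz, 44.9 kHz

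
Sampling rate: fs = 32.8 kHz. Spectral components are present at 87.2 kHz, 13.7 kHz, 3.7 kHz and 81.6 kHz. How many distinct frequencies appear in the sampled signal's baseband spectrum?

fs/2 = 16.4 kHz.
87.2 kHz mod fs = 21.6 kHz.
21.6 kHz > fs/2 = 16.4 kHz, folds to fs − 21.6 kHz = 11.2 kHz.
13.7 kHz ≤ fs/2 = 16.4 kHz, passes unchanged.
3.7 kHz ≤ fs/2 = 16.4 kHz, passes unchanged.
81.6 kHz mod fs = 16 kHz.
16 kHz ≤ fs/2 = 16.4 kHz, appears at 16 kHz.
Distinct values: {3.7 kHz, 11.2 kHz, 13.7 kHz, 16 kHz} → 4.

4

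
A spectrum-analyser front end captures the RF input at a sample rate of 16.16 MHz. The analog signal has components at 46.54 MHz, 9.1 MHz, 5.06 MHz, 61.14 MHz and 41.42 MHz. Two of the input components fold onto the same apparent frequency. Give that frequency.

fs/2 = 8.08 MHz.
46.54 MHz mod fs = 14.22 MHz.
14.22 MHz > fs/2 = 8.08 MHz, folds to fs − 14.22 MHz = 1.94 MHz.
9.1 MHz > fs/2 = 8.08 MHz, folds to fs − 9.1 MHz = 7.06 MHz.
5.06 MHz ≤ fs/2 = 8.08 MHz, passes unchanged.
61.14 MHz mod fs = 12.66 MHz.
12.66 MHz > fs/2 = 8.08 MHz, folds to fs − 12.66 MHz = 3.5 MHz.
41.42 MHz mod fs = 9.1 MHz.
9.1 MHz > fs/2 = 8.08 MHz, folds to fs − 9.1 MHz = 7.06 MHz.
9.1 MHz and 41.42 MHz both map to 7.06 MHz.

7.06 MHz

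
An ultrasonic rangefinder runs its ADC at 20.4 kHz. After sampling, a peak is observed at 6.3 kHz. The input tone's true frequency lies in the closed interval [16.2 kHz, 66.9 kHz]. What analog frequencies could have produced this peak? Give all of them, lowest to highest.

26.7 kHz, 34.5 kHz, 47.1 kHz, 54.9 kHz

Frequencies that alias to 6.3 kHz are k·fs ± 6.3 kHz for integer k ≥ 0.
k=0: 6.3 kHz.
k=1: 14.1 kHz, 26.7 kHz.
k=2: 34.5 kHz, 47.1 kHz.
k=3: 54.9 kHz, 67.5 kHz.
k=4: 75.3 kHz, 87.9 kHz.
Within [16.2 kHz, 66.9 kHz]: 26.7 kHz, 34.5 kHz, 47.1 kHz, 54.9 kHz.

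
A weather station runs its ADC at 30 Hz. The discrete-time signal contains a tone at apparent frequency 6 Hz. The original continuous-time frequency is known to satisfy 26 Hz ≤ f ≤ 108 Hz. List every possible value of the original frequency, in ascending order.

36 Hz, 54 Hz, 66 Hz, 84 Hz, 96 Hz

Frequencies that alias to 6 Hz are k·fs ± 6 Hz for integer k ≥ 0.
k=0: 6 Hz.
k=1: 24 Hz, 36 Hz.
k=2: 54 Hz, 66 Hz.
k=3: 84 Hz, 96 Hz.
k=4: 114 Hz, 126 Hz.
Within [26 Hz, 108 Hz]: 36 Hz, 54 Hz, 66 Hz, 84 Hz, 96 Hz.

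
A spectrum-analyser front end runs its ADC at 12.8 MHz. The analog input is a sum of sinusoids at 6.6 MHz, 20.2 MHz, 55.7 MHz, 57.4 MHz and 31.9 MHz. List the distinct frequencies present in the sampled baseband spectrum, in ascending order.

fs/2 = 6.4 MHz.
6.6 MHz > fs/2 = 6.4 MHz, folds to fs − 6.6 MHz = 6.2 MHz.
20.2 MHz mod fs = 7.4 MHz.
7.4 MHz > fs/2 = 6.4 MHz, folds to fs − 7.4 MHz = 5.4 MHz.
55.7 MHz mod fs = 4.5 MHz.
4.5 MHz ≤ fs/2 = 6.4 MHz, appears at 4.5 MHz.
57.4 MHz mod fs = 6.2 MHz.
6.2 MHz ≤ fs/2 = 6.4 MHz, appears at 6.2 MHz.
31.9 MHz mod fs = 6.3 MHz.
6.3 MHz ≤ fs/2 = 6.4 MHz, appears at 6.3 MHz.
Distinct values: {4.5 MHz, 5.4 MHz, 6.2 MHz, 6.3 MHz}.

4.5 MHz, 5.4 MHz, 6.2 MHz, 6.3 MHz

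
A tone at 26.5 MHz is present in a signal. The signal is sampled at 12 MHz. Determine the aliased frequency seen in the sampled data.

26.5 MHz mod fs = 2.5 MHz.
2.5 MHz ≤ fs/2 = 6 MHz, appears at 2.5 MHz.

2.5 MHz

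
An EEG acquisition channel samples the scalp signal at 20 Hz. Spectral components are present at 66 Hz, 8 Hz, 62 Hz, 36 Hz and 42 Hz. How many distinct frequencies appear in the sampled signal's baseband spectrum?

4

fs/2 = 10 Hz.
66 Hz mod fs = 6 Hz.
6 Hz ≤ fs/2 = 10 Hz, appears at 6 Hz.
8 Hz ≤ fs/2 = 10 Hz, passes unchanged.
62 Hz mod fs = 2 Hz.
2 Hz ≤ fs/2 = 10 Hz, appears at 2 Hz.
36 Hz mod fs = 16 Hz.
16 Hz > fs/2 = 10 Hz, folds to fs − 16 Hz = 4 Hz.
42 Hz mod fs = 2 Hz.
2 Hz ≤ fs/2 = 10 Hz, appears at 2 Hz.
Distinct values: {2 Hz, 4 Hz, 6 Hz, 8 Hz} → 4.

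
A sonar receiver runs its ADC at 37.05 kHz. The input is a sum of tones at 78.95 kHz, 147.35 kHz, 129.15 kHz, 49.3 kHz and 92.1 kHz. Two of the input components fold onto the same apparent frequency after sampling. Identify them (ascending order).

fs/2 = 18.525 kHz.
78.95 kHz mod fs = 4.85 kHz.
4.85 kHz ≤ fs/2 = 18.525 kHz, appears at 4.85 kHz.
147.35 kHz mod fs = 36.2 kHz.
36.2 kHz > fs/2 = 18.525 kHz, folds to fs − 36.2 kHz = 0.85 kHz.
129.15 kHz mod fs = 18 kHz.
18 kHz ≤ fs/2 = 18.525 kHz, appears at 18 kHz.
49.3 kHz mod fs = 12.25 kHz.
12.25 kHz ≤ fs/2 = 18.525 kHz, appears at 12.25 kHz.
92.1 kHz mod fs = 18 kHz.
18 kHz ≤ fs/2 = 18.525 kHz, appears at 18 kHz.
92.1 kHz and 129.15 kHz both map to 18 kHz.

92.1 kHz, 129.15 kHz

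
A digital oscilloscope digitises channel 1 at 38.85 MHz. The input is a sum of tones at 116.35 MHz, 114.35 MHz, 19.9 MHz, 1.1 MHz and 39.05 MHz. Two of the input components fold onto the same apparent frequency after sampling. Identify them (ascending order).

fs/2 = 19.425 MHz.
116.35 MHz mod fs = 38.65 MHz.
38.65 MHz > fs/2 = 19.425 MHz, folds to fs − 38.65 MHz = 0.2 MHz.
114.35 MHz mod fs = 36.65 MHz.
36.65 MHz > fs/2 = 19.425 MHz, folds to fs − 36.65 MHz = 2.2 MHz.
19.9 MHz > fs/2 = 19.425 MHz, folds to fs − 19.9 MHz = 18.95 MHz.
1.1 MHz ≤ fs/2 = 19.425 MHz, passes unchanged.
39.05 MHz mod fs = 0.2 MHz.
0.2 MHz ≤ fs/2 = 19.425 MHz, appears at 0.2 MHz.
39.05 MHz and 116.35 MHz both map to 0.2 MHz.

39.05 MHz, 116.35 MHz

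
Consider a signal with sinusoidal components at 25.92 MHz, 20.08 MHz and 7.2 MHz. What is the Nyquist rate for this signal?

Highest-frequency component: 25.92 MHz.
Nyquist rate = 2 × 25.92 MHz = 51.84 MHz.

51.84 MHz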